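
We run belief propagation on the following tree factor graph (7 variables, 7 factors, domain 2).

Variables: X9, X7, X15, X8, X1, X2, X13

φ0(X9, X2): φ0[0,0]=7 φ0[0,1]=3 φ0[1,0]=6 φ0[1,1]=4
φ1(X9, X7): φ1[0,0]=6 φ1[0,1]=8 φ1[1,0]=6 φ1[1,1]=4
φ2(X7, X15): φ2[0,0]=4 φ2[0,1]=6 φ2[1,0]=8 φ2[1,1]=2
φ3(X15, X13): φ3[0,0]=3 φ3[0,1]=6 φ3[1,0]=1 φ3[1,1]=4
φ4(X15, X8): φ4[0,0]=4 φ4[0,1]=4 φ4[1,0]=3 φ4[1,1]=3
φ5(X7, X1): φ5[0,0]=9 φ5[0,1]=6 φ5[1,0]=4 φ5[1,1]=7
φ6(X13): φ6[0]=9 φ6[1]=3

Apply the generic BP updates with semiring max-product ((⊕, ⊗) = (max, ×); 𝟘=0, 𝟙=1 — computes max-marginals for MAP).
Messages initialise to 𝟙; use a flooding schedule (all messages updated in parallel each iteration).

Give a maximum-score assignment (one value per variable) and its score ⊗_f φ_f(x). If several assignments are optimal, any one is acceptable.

assignment: (X9=0, X7=1, X15=0, X8=0, X1=1, X2=0, X13=0); score = 338688

init: all messages = 𝟙 over 2 values
r1 m[φ0→X9] = [7, 6]
r1 m[φ0→X2] = [7, 4]
r1 m[φ1→X9] = [8, 6]
r1 m[φ1→X7] = [6, 8]
r1 m[φ2→X7] = [6, 8]
r1 m[φ2→X15] = [8, 6]
r1 m[φ3→X15] = [6, 4]
r1 m[φ3→X13] = [3, 6]
r1 m[φ4→X15] = [4, 3]
r1 m[φ4→X8] = [4, 4]
r1 m[φ5→X7] = [9, 7]
r1 m[φ5→X1] = [9, 7]
r1 m[φ6→X13] = [9, 3]
r1 m[X9→φ0] = [1, 1]
r1 m[X9→φ1] = [1, 1]
r1 m[X7→φ1] = [1, 1]
r1 m[X7→φ2] = [1, 1]
r1 m[X7→φ5] = [1, 1]
r1 m[X15→φ2] = [1, 1]
r1 m[X15→φ3] = [1, 1]
r1 m[X15→φ4] = [1, 1]
r1 m[X8→φ4] = [1, 1]
r1 m[X1→φ5] = [1, 1]
r1 m[X2→φ0] = [1, 1]
r1 m[X13→φ3] = [1, 1]
r1 m[X13→φ6] = [1, 1]
r2 m[φ0→X9] = [7, 6]
r2 m[φ0→X2] = [7, 4]
r2 m[φ1→X9] = [8, 6]
r2 m[φ1→X7] = [6, 8]
r2 m[φ2→X7] = [6, 8]
r2 m[φ2→X15] = [8, 6]
r2 m[φ3→X15] = [6, 4]
r2 m[φ3→X13] = [3, 6]
r2 m[φ4→X15] = [4, 3]
r2 m[φ4→X8] = [4, 4]
r2 m[φ5→X7] = [9, 7]
r2 m[φ5→X1] = [9, 7]
r2 m[φ6→X13] = [9, 3]
r2 m[X9→φ0] = [8, 6]
r2 m[X9→φ1] = [7, 6]
r2 m[X7→φ1] = [54, 56]
r2 m[X7→φ2] = [54, 56]
r2 m[X7→φ5] = [36, 64]
r2 m[X15→φ2] = [24, 12]
r2 m[X15→φ3] = [32, 18]
r2 m[X15→φ4] = [48, 24]
r2 m[X8→φ4] = [1, 1]
r2 m[X1→φ5] = [1, 1]
r2 m[X2→φ0] = [1, 1]
r2 m[X13→φ3] = [9, 3]
r2 m[X13→φ6] = [3, 6]
r3 m[φ0→X9] = [7, 6]
r3 m[φ0→X2] = [56, 24]
r3 m[φ1→X9] = [448, 324]
r3 m[φ1→X7] = [42, 56]
r3 m[φ2→X7] = [96, 192]
r3 m[φ2→X15] = [448, 324]
r3 m[φ3→X15] = [27, 12]
r3 m[φ3→X13] = [96, 192]
r3 m[φ4→X15] = [4, 3]
r3 m[φ4→X8] = [192, 192]
r3 m[φ5→X7] = [9, 7]
r3 m[φ5→X1] = [324, 448]
r3 m[φ6→X13] = [9, 3]
r3 m[X9→φ0] = [8, 6]
r3 m[X9→φ1] = [7, 6]
r3 m[X7→φ1] = [54, 56]
r3 m[X7→φ2] = [54, 56]
r3 m[X7→φ5] = [36, 64]
r3 m[X15→φ2] = [24, 12]
r3 m[X15→φ3] = [32, 18]
r3 m[X15→φ4] = [48, 24]
r3 m[X8→φ4] = [1, 1]
r3 m[X1→φ5] = [1, 1]
r3 m[X2→φ0] = [1, 1]
r3 m[X13→φ3] = [9, 3]
r3 m[X13→φ6] = [3, 6]
r4 m[φ0→X9] = [7, 6]
r4 m[φ0→X2] = [56, 24]
r4 m[φ1→X9] = [448, 324]
r4 m[φ1→X7] = [42, 56]
r4 m[φ2→X7] = [96, 192]
r4 m[φ2→X15] = [448, 324]
r4 m[φ3→X15] = [27, 12]
r4 m[φ3→X13] = [96, 192]
r4 m[φ4→X15] = [4, 3]
r4 m[φ4→X8] = [192, 192]
r4 m[φ5→X7] = [9, 7]
r4 m[φ5→X1] = [324, 448]
r4 m[φ6→X13] = [9, 3]
r4 m[X9→φ0] = [448, 324]
r4 m[X9→φ1] = [7, 6]
r4 m[X7→φ1] = [864, 1344]
r4 m[X7→φ2] = [378, 392]
r4 m[X7→φ5] = [4032, 10752]
r4 m[X15→φ2] = [108, 36]
r4 m[X15→φ3] = [1792, 972]
r4 m[X15→φ4] = [12096, 3888]
r4 m[X8→φ4] = [1, 1]
r4 m[X1→φ5] = [1, 1]
r4 m[X2→φ0] = [1, 1]
r4 m[X13→φ3] = [9, 3]
r4 m[X13→φ6] = [96, 192]
r5 m[φ0→X9] = [7, 6]
r5 m[φ0→X2] = [3136, 1344]
r5 m[φ1→X9] = [10752, 5376]
r5 m[φ1→X7] = [42, 56]
r5 m[φ2→X7] = [432, 864]
r5 m[φ2→X15] = [3136, 2268]
r5 m[φ3→X15] = [27, 12]
r5 m[φ3→X13] = [5376, 10752]
r5 m[φ4→X15] = [4, 3]
r5 m[φ4→X8] = [48384, 48384]
r5 m[φ5→X7] = [9, 7]
r5 m[φ5→X1] = [43008, 75264]
r5 m[φ6→X13] = [9, 3]
r5 m[X9→φ0] = [448, 324]
r5 m[X9→φ1] = [7, 6]
r5 m[X7→φ1] = [864, 1344]
r5 m[X7→φ2] = [378, 392]
r5 m[X7→φ5] = [4032, 10752]
r5 m[X15→φ2] = [108, 36]
r5 m[X15→φ3] = [1792, 972]
r5 m[X15→φ4] = [12096, 3888]
r5 m[X8→φ4] = [1, 1]
r5 m[X1→φ5] = [1, 1]
r5 m[X2→φ0] = [1, 1]
r5 m[X13→φ3] = [9, 3]
r5 m[X13→φ6] = [96, 192]
r6 m[φ0→X9] = [7, 6]
r6 m[φ0→X2] = [3136, 1344]
r6 m[φ1→X9] = [10752, 5376]
r6 m[φ1→X7] = [42, 56]
r6 m[φ2→X7] = [432, 864]
r6 m[φ2→X15] = [3136, 2268]
r6 m[φ3→X15] = [27, 12]
r6 m[φ3→X13] = [5376, 10752]
r6 m[φ4→X15] = [4, 3]
r6 m[φ4→X8] = [48384, 48384]
r6 m[φ5→X7] = [9, 7]
r6 m[φ5→X1] = [43008, 75264]
r6 m[φ6→X13] = [9, 3]
r6 m[X9→φ0] = [10752, 5376]
r6 m[X9→φ1] = [7, 6]
r6 m[X7→φ1] = [3888, 6048]
r6 m[X7→φ2] = [378, 392]
r6 m[X7→φ5] = [18144, 48384]
r6 m[X15→φ2] = [108, 36]
r6 m[X15→φ3] = [12544, 6804]
r6 m[X15→φ4] = [84672, 27216]
r6 m[X8→φ4] = [1, 1]
r6 m[X1→φ5] = [1, 1]
r6 m[X2→φ0] = [1, 1]
r6 m[X13→φ3] = [9, 3]
r6 m[X13→φ6] = [5376, 10752]
r7 m[φ0→X9] = [7, 6]
r7 m[φ0→X2] = [75264, 32256]
r7 m[φ1→X9] = [48384, 24192]
r7 m[φ1→X7] = [42, 56]
r7 m[φ2→X7] = [432, 864]
r7 m[φ2→X15] = [3136, 2268]
r7 m[φ3→X15] = [27, 12]
r7 m[φ3→X13] = [37632, 75264]
r7 m[φ4→X15] = [4, 3]
r7 m[φ4→X8] = [338688, 338688]
r7 m[φ5→X7] = [9, 7]
r7 m[φ5→X1] = [193536, 338688]
r7 m[φ6→X13] = [9, 3]
r7 m[X9→φ0] = [10752, 5376]
r7 m[X9→φ1] = [7, 6]
r7 m[X7→φ1] = [3888, 6048]
r7 m[X7→φ2] = [378, 392]
r7 m[X7→φ5] = [18144, 48384]
r7 m[X15→φ2] = [108, 36]
r7 m[X15→φ3] = [12544, 6804]
r7 m[X15→φ4] = [84672, 27216]
r7 m[X8→φ4] = [1, 1]
r7 m[X1→φ5] = [1, 1]
r7 m[X2→φ0] = [1, 1]
r7 m[X13→φ3] = [9, 3]
r7 m[X13→φ6] = [5376, 10752]
r8 m[φ0→X9] = [7, 6]
r8 m[φ0→X2] = [75264, 32256]
r8 m[φ1→X9] = [48384, 24192]
r8 m[φ1→X7] = [42, 56]
r8 m[φ2→X7] = [432, 864]
r8 m[φ2→X15] = [3136, 2268]
r8 m[φ3→X15] = [27, 12]
r8 m[φ3→X13] = [37632, 75264]
r8 m[φ4→X15] = [4, 3]
r8 m[φ4→X8] = [338688, 338688]
r8 m[φ5→X7] = [9, 7]
r8 m[φ5→X1] = [193536, 338688]
r8 m[φ6→X13] = [9, 3]
r8 m[X9→φ0] = [48384, 24192]
r8 m[X9→φ1] = [7, 6]
r8 m[X7→φ1] = [3888, 6048]
r8 m[X7→φ2] = [378, 392]
r8 m[X7→φ5] = [18144, 48384]
r8 m[X15→φ2] = [108, 36]
r8 m[X15→φ3] = [12544, 6804]
r8 m[X15→φ4] = [84672, 27216]
r8 m[X8→φ4] = [1, 1]
r8 m[X1→φ5] = [1, 1]
r8 m[X2→φ0] = [1, 1]
r8 m[X13→φ3] = [9, 3]
r8 m[X13→φ6] = [37632, 75264]
r9 m[φ0→X9] = [7, 6]
r9 m[φ0→X2] = [338688, 145152]
r9 m[φ1→X9] = [48384, 24192]
r9 m[φ1→X7] = [42, 56]
r9 m[φ2→X7] = [432, 864]
r9 m[φ2→X15] = [3136, 2268]
r9 m[φ3→X15] = [27, 12]
r9 m[φ3→X13] = [37632, 75264]
r9 m[φ4→X15] = [4, 3]
r9 m[φ4→X8] = [338688, 338688]
r9 m[φ5→X7] = [9, 7]
r9 m[φ5→X1] = [193536, 338688]
r9 m[φ6→X13] = [9, 3]
r9 m[X9→φ0] = [48384, 24192]
r9 m[X9→φ1] = [7, 6]
r9 m[X7→φ1] = [3888, 6048]
r9 m[X7→φ2] = [378, 392]
r9 m[X7→φ5] = [18144, 48384]
r9 m[X15→φ2] = [108, 36]
r9 m[X15→φ3] = [12544, 6804]
r9 m[X15→φ4] = [84672, 27216]
r9 m[X8→φ4] = [1, 1]
r9 m[X1→φ5] = [1, 1]
r9 m[X2→φ0] = [1, 1]
r9 m[X13→φ3] = [9, 3]
r9 m[X13→φ6] = [37632, 75264]
r10 m[φ0→X9] = [7, 6]
r10 m[φ0→X2] = [338688, 145152]
r10 m[φ1→X9] = [48384, 24192]
r10 m[φ1→X7] = [42, 56]
r10 m[φ2→X7] = [432, 864]
r10 m[φ2→X15] = [3136, 2268]
r10 m[φ3→X15] = [27, 12]
r10 m[φ3→X13] = [37632, 75264]
r10 m[φ4→X15] = [4, 3]
r10 m[φ4→X8] = [338688, 338688]
r10 m[φ5→X7] = [9, 7]
r10 m[φ5→X1] = [193536, 338688]
r10 m[φ6→X13] = [9, 3]
r10 m[X9→φ0] = [48384, 24192]
r10 m[X9→φ1] = [7, 6]
r10 m[X7→φ1] = [3888, 6048]
r10 m[X7→φ2] = [378, 392]
r10 m[X7→φ5] = [18144, 48384]
r10 m[X15→φ2] = [108, 36]
r10 m[X15→φ3] = [12544, 6804]
r10 m[X15→φ4] = [84672, 27216]
r10 m[X8→φ4] = [1, 1]
r10 m[X1→φ5] = [1, 1]
r10 m[X2→φ0] = [1, 1]
r10 m[X13→φ3] = [9, 3]
r10 m[X13→φ6] = [37632, 75264]
fixed point reached at round 10
traceback from X9: (X9=0, X7=1, X15=0, X8=0, X1=1, X2=0, X13=0), score=338688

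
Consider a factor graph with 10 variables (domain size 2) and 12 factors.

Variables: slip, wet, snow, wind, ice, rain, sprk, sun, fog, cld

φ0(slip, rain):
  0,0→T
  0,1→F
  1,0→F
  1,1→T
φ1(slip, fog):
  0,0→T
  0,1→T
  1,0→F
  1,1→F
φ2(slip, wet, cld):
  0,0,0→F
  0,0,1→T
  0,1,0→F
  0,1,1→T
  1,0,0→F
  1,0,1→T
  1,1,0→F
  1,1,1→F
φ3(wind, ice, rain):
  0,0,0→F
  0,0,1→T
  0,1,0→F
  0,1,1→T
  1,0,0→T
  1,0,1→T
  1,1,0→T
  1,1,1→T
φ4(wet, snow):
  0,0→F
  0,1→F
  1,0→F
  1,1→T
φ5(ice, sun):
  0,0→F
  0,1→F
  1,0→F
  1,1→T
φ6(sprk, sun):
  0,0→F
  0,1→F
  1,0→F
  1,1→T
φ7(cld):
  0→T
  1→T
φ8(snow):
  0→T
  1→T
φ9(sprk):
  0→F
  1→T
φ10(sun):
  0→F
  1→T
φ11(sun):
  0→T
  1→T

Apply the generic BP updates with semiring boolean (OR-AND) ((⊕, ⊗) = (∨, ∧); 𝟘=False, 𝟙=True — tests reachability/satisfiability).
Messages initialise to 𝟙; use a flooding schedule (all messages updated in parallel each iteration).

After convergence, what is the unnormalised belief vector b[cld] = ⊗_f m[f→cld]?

b[cld] = [F, T]

init: all messages = 𝟙 over 2 values
r1 m[φ0→slip] = [T, T]
r1 m[φ0→rain] = [T, T]
r1 m[φ1→slip] = [T, F]
r1 m[φ1→fog] = [T, T]
r1 m[φ2→slip] = [T, T]
r1 m[φ2→wet] = [T, T]
r1 m[φ2→cld] = [F, T]
r1 m[φ3→wind] = [T, T]
r1 m[φ3→ice] = [T, T]
r1 m[φ3→rain] = [T, T]
r1 m[φ4→wet] = [F, T]
r1 m[φ4→snow] = [F, T]
r1 m[φ5→ice] = [F, T]
r1 m[φ5→sun] = [F, T]
r1 m[φ6→sprk] = [F, T]
r1 m[φ6→sun] = [F, T]
r1 m[φ7→cld] = [T, T]
r1 m[φ8→snow] = [T, T]
r1 m[φ9→sprk] = [F, T]
r1 m[φ10→sun] = [F, T]
r1 m[φ11→sun] = [T, T]
r1 m[slip→φ0] = [T, T]
r1 m[slip→φ1] = [T, T]
r1 m[slip→φ2] = [T, T]
r1 m[wet→φ2] = [T, T]
r1 m[wet→φ4] = [T, T]
r1 m[snow→φ4] = [T, T]
r1 m[snow→φ8] = [T, T]
r1 m[wind→φ3] = [T, T]
r1 m[ice→φ3] = [T, T]
r1 m[ice→φ5] = [T, T]
r1 m[rain→φ0] = [T, T]
r1 m[rain→φ3] = [T, T]
r1 m[sprk→φ6] = [T, T]
r1 m[sprk→φ9] = [T, T]
r1 m[sun→φ5] = [T, T]
r1 m[sun→φ6] = [T, T]
r1 m[sun→φ10] = [T, T]
r1 m[sun→φ11] = [T, T]
r1 m[fog→φ1] = [T, T]
r1 m[cld→φ2] = [T, T]
r1 m[cld→φ7] = [T, T]
r2 m[φ0→slip] = [T, T]
r2 m[φ0→rain] = [T, T]
r2 m[φ1→slip] = [T, F]
r2 m[φ1→fog] = [T, T]
r2 m[φ2→slip] = [T, T]
r2 m[φ2→wet] = [T, T]
r2 m[φ2→cld] = [F, T]
r2 m[φ3→wind] = [T, T]
r2 m[φ3→ice] = [T, T]
r2 m[φ3→rain] = [T, T]
r2 m[φ4→wet] = [F, T]
r2 m[φ4→snow] = [F, T]
r2 m[φ5→ice] = [F, T]
r2 m[φ5→sun] = [F, T]
r2 m[φ6→sprk] = [F, T]
r2 m[φ6→sun] = [F, T]
r2 m[φ7→cld] = [T, T]
r2 m[φ8→snow] = [T, T]
r2 m[φ9→sprk] = [F, T]
r2 m[φ10→sun] = [F, T]
r2 m[φ11→sun] = [T, T]
r2 m[slip→φ0] = [T, F]
r2 m[slip→φ1] = [T, T]
r2 m[slip→φ2] = [T, F]
r2 m[wet→φ2] = [F, T]
r2 m[wet→φ4] = [T, T]
r2 m[snow→φ4] = [T, T]
r2 m[snow→φ8] = [F, T]
r2 m[wind→φ3] = [T, T]
r2 m[ice→φ3] = [F, T]
r2 m[ice→φ5] = [T, T]
r2 m[rain→φ0] = [T, T]
r2 m[rain→φ3] = [T, T]
r2 m[sprk→φ6] = [F, T]
r2 m[sprk→φ9] = [F, T]
r2 m[sun→φ5] = [F, T]
r2 m[sun→φ6] = [F, T]
r2 m[sun→φ10] = [F, T]
r2 m[sun→φ11] = [F, T]
r2 m[fog→φ1] = [T, T]
r2 m[cld→φ2] = [T, T]
r2 m[cld→φ7] = [F, T]
r3 m[φ0→slip] = [T, T]
r3 m[φ0→rain] = [T, F]
r3 m[φ1→slip] = [T, F]
r3 m[φ1→fog] = [T, T]
r3 m[φ2→slip] = [T, F]
r3 m[φ2→wet] = [T, T]
r3 m[φ2→cld] = [F, T]
r3 m[φ3→wind] = [T, T]
r3 m[φ3→ice] = [T, T]
r3 m[φ3→rain] = [T, T]
r3 m[φ4→wet] = [F, T]
r3 m[φ4→snow] = [F, T]
r3 m[φ5→ice] = [F, T]
r3 m[φ5→sun] = [F, T]
r3 m[φ6→sprk] = [F, T]
r3 m[φ6→sun] = [F, T]
r3 m[φ7→cld] = [T, T]
r3 m[φ8→snow] = [T, T]
r3 m[φ9→sprk] = [F, T]
r3 m[φ10→sun] = [F, T]
r3 m[φ11→sun] = [T, T]
r3 m[slip→φ0] = [T, F]
r3 m[slip→φ1] = [T, T]
r3 m[slip→φ2] = [T, F]
r3 m[wet→φ2] = [F, T]
r3 m[wet→φ4] = [T, T]
r3 m[snow→φ4] = [T, T]
r3 m[snow→φ8] = [F, T]
r3 m[wind→φ3] = [T, T]
r3 m[ice→φ3] = [F, T]
r3 m[ice→φ5] = [T, T]
r3 m[rain→φ0] = [T, T]
r3 m[rain→φ3] = [T, T]
r3 m[sprk→φ6] = [F, T]
r3 m[sprk→φ9] = [F, T]
r3 m[sun→φ5] = [F, T]
r3 m[sun→φ6] = [F, T]
r3 m[sun→φ10] = [F, T]
r3 m[sun→φ11] = [F, T]
r3 m[fog→φ1] = [T, T]
r3 m[cld→φ2] = [T, T]
r3 m[cld→φ7] = [F, T]
r4 m[φ0→slip] = [T, T]
r4 m[φ0→rain] = [T, F]
r4 m[φ1→slip] = [T, F]
r4 m[φ1→fog] = [T, T]
r4 m[φ2→slip] = [T, F]
r4 m[φ2→wet] = [T, T]
r4 m[φ2→cld] = [F, T]
r4 m[φ3→wind] = [T, T]
r4 m[φ3→ice] = [T, T]
r4 m[φ3→rain] = [T, T]
r4 m[φ4→wet] = [F, T]
r4 m[φ4→snow] = [F, T]
r4 m[φ5→ice] = [F, T]
r4 m[φ5→sun] = [F, T]
r4 m[φ6→sprk] = [F, T]
r4 m[φ6→sun] = [F, T]
r4 m[φ7→cld] = [T, T]
r4 m[φ8→snow] = [T, T]
r4 m[φ9→sprk] = [F, T]
r4 m[φ10→sun] = [F, T]
r4 m[φ11→sun] = [T, T]
r4 m[slip→φ0] = [T, F]
r4 m[slip→φ1] = [T, F]
r4 m[slip→φ2] = [T, F]
r4 m[wet→φ2] = [F, T]
r4 m[wet→φ4] = [T, T]
r4 m[snow→φ4] = [T, T]
r4 m[snow→φ8] = [F, T]
r4 m[wind→φ3] = [T, T]
r4 m[ice→φ3] = [F, T]
r4 m[ice→φ5] = [T, T]
r4 m[rain→φ0] = [T, T]
r4 m[rain→φ3] = [T, F]
r4 m[sprk→φ6] = [F, T]
r4 m[sprk→φ9] = [F, T]
r4 m[sun→φ5] = [F, T]
r4 m[sun→φ6] = [F, T]
r4 m[sun→φ10] = [F, T]
r4 m[sun→φ11] = [F, T]
r4 m[fog→φ1] = [T, T]
r4 m[cld→φ2] = [T, T]
r4 m[cld→φ7] = [F, T]
r5 m[φ0→slip] = [T, T]
r5 m[φ0→rain] = [T, F]
r5 m[φ1→slip] = [T, F]
r5 m[φ1→fog] = [T, T]
r5 m[φ2→slip] = [T, F]
r5 m[φ2→wet] = [T, T]
r5 m[φ2→cld] = [F, T]
r5 m[φ3→wind] = [F, T]
r5 m[φ3→ice] = [T, T]
r5 m[φ3→rain] = [T, T]
r5 m[φ4→wet] = [F, T]
r5 m[φ4→snow] = [F, T]
r5 m[φ5→ice] = [F, T]
r5 m[φ5→sun] = [F, T]
r5 m[φ6→sprk] = [F, T]
r5 m[φ6→sun] = [F, T]
r5 m[φ7→cld] = [T, T]
r5 m[φ8→snow] = [T, T]
r5 m[φ9→sprk] = [F, T]
r5 m[φ10→sun] = [F, T]
r5 m[φ11→sun] = [T, T]
r5 m[slip→φ0] = [T, F]
r5 m[slip→φ1] = [T, F]
r5 m[slip→φ2] = [T, F]
r5 m[wet→φ2] = [F, T]
r5 m[wet→φ4] = [T, T]
r5 m[snow→φ4] = [T, T]
r5 m[snow→φ8] = [F, T]
r5 m[wind→φ3] = [T, T]
r5 m[ice→φ3] = [F, T]
r5 m[ice→φ5] = [T, T]
r5 m[rain→φ0] = [T, T]
r5 m[rain→φ3] = [T, F]
r5 m[sprk→φ6] = [F, T]
r5 m[sprk→φ9] = [F, T]
r5 m[sun→φ5] = [F, T]
r5 m[sun→φ6] = [F, T]
r5 m[sun→φ10] = [F, T]
r5 m[sun→φ11] = [F, T]
r5 m[fog→φ1] = [T, T]
r5 m[cld→φ2] = [T, T]
r5 m[cld→φ7] = [F, T]
r6 m[φ0→slip] = [T, T]
r6 m[φ0→rain] = [T, F]
r6 m[φ1→slip] = [T, F]
r6 m[φ1→fog] = [T, T]
r6 m[φ2→slip] = [T, F]
r6 m[φ2→wet] = [T, T]
r6 m[φ2→cld] = [F, T]
r6 m[φ3→wind] = [F, T]
r6 m[φ3→ice] = [T, T]
r6 m[φ3→rain] = [T, T]
r6 m[φ4→wet] = [F, T]
r6 m[φ4→snow] = [F, T]
r6 m[φ5→ice] = [F, T]
r6 m[φ5→sun] = [F, T]
r6 m[φ6→sprk] = [F, T]
r6 m[φ6→sun] = [F, T]
r6 m[φ7→cld] = [T, T]
r6 m[φ8→snow] = [T, T]
r6 m[φ9→sprk] = [F, T]
r6 m[φ10→sun] = [F, T]
r6 m[φ11→sun] = [T, T]
r6 m[slip→φ0] = [T, F]
r6 m[slip→φ1] = [T, F]
r6 m[slip→φ2] = [T, F]
r6 m[wet→φ2] = [F, T]
r6 m[wet→φ4] = [T, T]
r6 m[snow→φ4] = [T, T]
r6 m[snow→φ8] = [F, T]
r6 m[wind→φ3] = [T, T]
r6 m[ice→φ3] = [F, T]
r6 m[ice→φ5] = [T, T]
r6 m[rain→φ0] = [T, T]
r6 m[rain→φ3] = [T, F]
r6 m[sprk→φ6] = [F, T]
r6 m[sprk→φ9] = [F, T]
r6 m[sun→φ5] = [F, T]
r6 m[sun→φ6] = [F, T]
r6 m[sun→φ10] = [F, T]
r6 m[sun→φ11] = [F, T]
r6 m[fog→φ1] = [T, T]
r6 m[cld→φ2] = [T, T]
r6 m[cld→φ7] = [F, T]
fixed point reached at round 6
b[cld] = ⊗ incoming = [F, T]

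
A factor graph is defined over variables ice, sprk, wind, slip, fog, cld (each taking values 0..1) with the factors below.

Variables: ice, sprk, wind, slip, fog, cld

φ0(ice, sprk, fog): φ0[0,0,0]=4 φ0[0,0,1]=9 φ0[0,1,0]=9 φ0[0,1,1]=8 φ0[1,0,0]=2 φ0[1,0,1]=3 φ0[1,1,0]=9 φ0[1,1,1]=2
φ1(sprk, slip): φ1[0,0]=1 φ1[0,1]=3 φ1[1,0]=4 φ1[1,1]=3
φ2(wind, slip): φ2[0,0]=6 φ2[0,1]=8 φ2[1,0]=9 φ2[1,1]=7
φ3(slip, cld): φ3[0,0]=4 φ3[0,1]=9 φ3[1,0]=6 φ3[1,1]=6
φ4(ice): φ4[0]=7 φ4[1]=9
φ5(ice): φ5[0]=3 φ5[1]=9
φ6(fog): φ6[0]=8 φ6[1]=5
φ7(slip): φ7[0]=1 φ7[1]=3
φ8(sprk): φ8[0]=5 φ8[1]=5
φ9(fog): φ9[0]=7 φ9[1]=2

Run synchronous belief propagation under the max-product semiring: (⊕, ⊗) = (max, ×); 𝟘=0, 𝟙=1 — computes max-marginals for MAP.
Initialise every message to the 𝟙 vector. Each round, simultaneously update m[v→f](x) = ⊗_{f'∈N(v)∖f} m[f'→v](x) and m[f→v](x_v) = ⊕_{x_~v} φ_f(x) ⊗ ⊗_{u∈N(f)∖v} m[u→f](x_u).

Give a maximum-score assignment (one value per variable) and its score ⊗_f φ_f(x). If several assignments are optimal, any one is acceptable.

assignment: (ice=1, sprk=1, wind=0, slip=1, fog=0, cld=0); score = 88179840

init: all messages = 𝟙 over 2 values
r1 m[φ0→ice] = [9, 9]
r1 m[φ0→sprk] = [9, 9]
r1 m[φ0→fog] = [9, 9]
r1 m[φ1→sprk] = [3, 4]
r1 m[φ1→slip] = [4, 3]
r1 m[φ2→wind] = [8, 9]
r1 m[φ2→slip] = [9, 8]
r1 m[φ3→slip] = [9, 6]
r1 m[φ3→cld] = [6, 9]
r1 m[φ4→ice] = [7, 9]
r1 m[φ5→ice] = [3, 9]
r1 m[φ6→fog] = [8, 5]
r1 m[φ7→slip] = [1, 3]
r1 m[φ8→sprk] = [5, 5]
r1 m[φ9→fog] = [7, 2]
r1 m[ice→φ0] = [1, 1]
r1 m[ice→φ4] = [1, 1]
r1 m[ice→φ5] = [1, 1]
r1 m[sprk→φ0] = [1, 1]
r1 m[sprk→φ1] = [1, 1]
r1 m[sprk→φ8] = [1, 1]
r1 m[wind→φ2] = [1, 1]
r1 m[slip→φ1] = [1, 1]
r1 m[slip→φ2] = [1, 1]
r1 m[slip→φ3] = [1, 1]
r1 m[slip→φ7] = [1, 1]
r1 m[fog→φ0] = [1, 1]
r1 m[fog→φ6] = [1, 1]
r1 m[fog→φ9] = [1, 1]
r1 m[cld→φ3] = [1, 1]
r2 m[φ0→ice] = [9, 9]
r2 m[φ0→sprk] = [9, 9]
r2 m[φ0→fog] = [9, 9]
r2 m[φ1→sprk] = [3, 4]
r2 m[φ1→slip] = [4, 3]
r2 m[φ2→wind] = [8, 9]
r2 m[φ2→slip] = [9, 8]
r2 m[φ3→slip] = [9, 6]
r2 m[φ3→cld] = [6, 9]
r2 m[φ4→ice] = [7, 9]
r2 m[φ5→ice] = [3, 9]
r2 m[φ6→fog] = [8, 5]
r2 m[φ7→slip] = [1, 3]
r2 m[φ8→sprk] = [5, 5]
r2 m[φ9→fog] = [7, 2]
r2 m[ice→φ0] = [21, 81]
r2 m[ice→φ4] = [27, 81]
r2 m[ice→φ5] = [63, 81]
r2 m[sprk→φ0] = [15, 20]
r2 m[sprk→φ1] = [45, 45]
r2 m[sprk→φ8] = [27, 36]
r2 m[wind→φ2] = [1, 1]
r2 m[slip→φ1] = [81, 144]
r2 m[slip→φ2] = [36, 54]
r2 m[slip→φ3] = [36, 72]
r2 m[slip→φ7] = [324, 144]
r2 m[fog→φ0] = [56, 10]
r2 m[fog→φ6] = [63, 18]
r2 m[fog→φ9] = [72, 45]
r2 m[cld→φ3] = [1, 1]
r3 m[φ0→ice] = [10080, 10080]
r3 m[φ0→sprk] = [9072, 40824]
r3 m[φ0→fog] = [14580, 3645]
r3 m[φ1→sprk] = [432, 432]
r3 m[φ1→slip] = [180, 135]
r3 m[φ2→wind] = [432, 378]
r3 m[φ2→slip] = [9, 8]
r3 m[φ3→slip] = [9, 6]
r3 m[φ3→cld] = [432, 432]
r3 m[φ4→ice] = [7, 9]
r3 m[φ5→ice] = [3, 9]
r3 m[φ6→fog] = [8, 5]
r3 m[φ7→slip] = [1, 3]
r3 m[φ8→sprk] = [5, 5]
r3 m[φ9→fog] = [7, 2]
r3 m[ice→φ0] = [21, 81]
r3 m[ice→φ4] = [27, 81]
r3 m[ice→φ5] = [63, 81]
r3 m[sprk→φ0] = [15, 20]
r3 m[sprk→φ1] = [45, 45]
r3 m[sprk→φ8] = [27, 36]
r3 m[wind→φ2] = [1, 1]
r3 m[slip→φ1] = [81, 144]
r3 m[slip→φ2] = [36, 54]
r3 m[slip→φ3] = [36, 72]
r3 m[slip→φ7] = [324, 144]
r3 m[fog→φ0] = [56, 10]
r3 m[fog→φ6] = [63, 18]
r3 m[fog→φ9] = [72, 45]
r3 m[cld→φ3] = [1, 1]
r4 m[φ0→ice] = [10080, 10080]
r4 m[φ0→sprk] = [9072, 40824]
r4 m[φ0→fog] = [14580, 3645]
r4 m[φ1→sprk] = [432, 432]
r4 m[φ1→slip] = [180, 135]
r4 m[φ2→wind] = [432, 378]
r4 m[φ2→slip] = [9, 8]
r4 m[φ3→slip] = [9, 6]
r4 m[φ3→cld] = [432, 432]
r4 m[φ4→ice] = [7, 9]
r4 m[φ5→ice] = [3, 9]
r4 m[φ6→fog] = [8, 5]
r4 m[φ7→slip] = [1, 3]
r4 m[φ8→sprk] = [5, 5]
r4 m[φ9→fog] = [7, 2]
r4 m[ice→φ0] = [21, 81]
r4 m[ice→φ4] = [30240, 90720]
r4 m[ice→φ5] = [70560, 90720]
r4 m[sprk→φ0] = [2160, 2160]
r4 m[sprk→φ1] = [45360, 204120]
r4 m[sprk→φ8] = [3919104, 17635968]
r4 m[wind→φ2] = [1, 1]
r4 m[slip→φ1] = [81, 144]
r4 m[slip→φ2] = [1620, 2430]
r4 m[slip→φ3] = [1620, 3240]
r4 m[slip→φ7] = [14580, 6480]
r4 m[fog→φ0] = [56, 10]
r4 m[fog→φ6] = [102060, 7290]
r4 m[fog→φ9] = [116640, 18225]
r4 m[cld→φ3] = [1, 1]
r5 m[φ0→ice] = [1088640, 1088640]
r5 m[φ0→sprk] = [9072, 40824]
r5 m[φ0→fog] = [1574640, 524880]
r5 m[φ1→sprk] = [432, 432]
r5 m[φ1→slip] = [816480, 612360]
r5 m[φ2→wind] = [19440, 17010]
r5 m[φ2→slip] = [9, 8]
r5 m[φ3→slip] = [9, 6]
r5 m[φ3→cld] = [19440, 19440]
r5 m[φ4→ice] = [7, 9]
r5 m[φ5→ice] = [3, 9]
r5 m[φ6→fog] = [8, 5]
r5 m[φ7→slip] = [1, 3]
r5 m[φ8→sprk] = [5, 5]
r5 m[φ9→fog] = [7, 2]
r5 m[ice→φ0] = [21, 81]
r5 m[ice→φ4] = [30240, 90720]
r5 m[ice→φ5] = [70560, 90720]
r5 m[sprk→φ0] = [2160, 2160]
r5 m[sprk→φ1] = [45360, 204120]
r5 m[sprk→φ8] = [3919104, 17635968]
r5 m[wind→φ2] = [1, 1]
r5 m[slip→φ1] = [81, 144]
r5 m[slip→φ2] = [1620, 2430]
r5 m[slip→φ3] = [1620, 3240]
r5 m[slip→φ7] = [14580, 6480]
r5 m[fog→φ0] = [56, 10]
r5 m[fog→φ6] = [102060, 7290]
r5 m[fog→φ9] = [116640, 18225]
r5 m[cld→φ3] = [1, 1]
r6 m[φ0→ice] = [1088640, 1088640]
r6 m[φ0→sprk] = [9072, 40824]
r6 m[φ0→fog] = [1574640, 524880]
r6 m[φ1→sprk] = [432, 432]
r6 m[φ1→slip] = [816480, 612360]
r6 m[φ2→wind] = [19440, 17010]
r6 m[φ2→slip] = [9, 8]
r6 m[φ3→slip] = [9, 6]
r6 m[φ3→cld] = [19440, 19440]
r6 m[φ4→ice] = [7, 9]
r6 m[φ5→ice] = [3, 9]
r6 m[φ6→fog] = [8, 5]
r6 m[φ7→slip] = [1, 3]
r6 m[φ8→sprk] = [5, 5]
r6 m[φ9→fog] = [7, 2]
r6 m[ice→φ0] = [21, 81]
r6 m[ice→φ4] = [3265920, 9797760]
r6 m[ice→φ5] = [7620480, 9797760]
r6 m[sprk→φ0] = [2160, 2160]
r6 m[sprk→φ1] = [45360, 204120]
r6 m[sprk→φ8] = [3919104, 17635968]
r6 m[wind→φ2] = [1, 1]
r6 m[slip→φ1] = [81, 144]
r6 m[slip→φ2] = [7348320, 11022480]
r6 m[slip→φ3] = [7348320, 14696640]
r6 m[slip→φ7] = [66134880, 29393280]
r6 m[fog→φ0] = [56, 10]
r6 m[fog→φ6] = [11022480, 1049760]
r6 m[fog→φ9] = [12597120, 2624400]
r6 m[cld→φ3] = [1, 1]
r7 m[φ0→ice] = [1088640, 1088640]
r7 m[φ0→sprk] = [9072, 40824]
r7 m[φ0→fog] = [1574640, 524880]
r7 m[φ1→sprk] = [432, 432]
r7 m[φ1→slip] = [816480, 612360]
r7 m[φ2→wind] = [88179840, 77157360]
r7 m[φ2→slip] = [9, 8]
r7 m[φ3→slip] = [9, 6]
r7 m[φ3→cld] = [88179840, 88179840]
r7 m[φ4→ice] = [7, 9]
r7 m[φ5→ice] = [3, 9]
r7 m[φ6→fog] = [8, 5]
r7 m[φ7→slip] = [1, 3]
r7 m[φ8→sprk] = [5, 5]
r7 m[φ9→fog] = [7, 2]
r7 m[ice→φ0] = [21, 81]
r7 m[ice→φ4] = [3265920, 9797760]
r7 m[ice→φ5] = [7620480, 9797760]
r7 m[sprk→φ0] = [2160, 2160]
r7 m[sprk→φ1] = [45360, 204120]
r7 m[sprk→φ8] = [3919104, 17635968]
r7 m[wind→φ2] = [1, 1]
r7 m[slip→φ1] = [81, 144]
r7 m[slip→φ2] = [7348320, 11022480]
r7 m[slip→φ3] = [7348320, 14696640]
r7 m[slip→φ7] = [66134880, 29393280]
r7 m[fog→φ0] = [56, 10]
r7 m[fog→φ6] = [11022480, 1049760]
r7 m[fog→φ9] = [12597120, 2624400]
r7 m[cld→φ3] = [1, 1]
r8 m[φ0→ice] = [1088640, 1088640]
r8 m[φ0→sprk] = [9072, 40824]
r8 m[φ0→fog] = [1574640, 524880]
r8 m[φ1→sprk] = [432, 432]
r8 m[φ1→slip] = [816480, 612360]
r8 m[φ2→wind] = [88179840, 77157360]
r8 m[φ2→slip] = [9, 8]
r8 m[φ3→slip] = [9, 6]
r8 m[φ3→cld] = [88179840, 88179840]
r8 m[φ4→ice] = [7, 9]
r8 m[φ5→ice] = [3, 9]
r8 m[φ6→fog] = [8, 5]
r8 m[φ7→slip] = [1, 3]
r8 m[φ8→sprk] = [5, 5]
r8 m[φ9→fog] = [7, 2]
r8 m[ice→φ0] = [21, 81]
r8 m[ice→φ4] = [3265920, 9797760]
r8 m[ice→φ5] = [7620480, 9797760]
r8 m[sprk→φ0] = [2160, 2160]
r8 m[sprk→φ1] = [45360, 204120]
r8 m[sprk→φ8] = [3919104, 17635968]
r8 m[wind→φ2] = [1, 1]
r8 m[slip→φ1] = [81, 144]
r8 m[slip→φ2] = [7348320, 11022480]
r8 m[slip→φ3] = [7348320, 14696640]
r8 m[slip→φ7] = [66134880, 29393280]
r8 m[fog→φ0] = [56, 10]
r8 m[fog→φ6] = [11022480, 1049760]
r8 m[fog→φ9] = [12597120, 2624400]
r8 m[cld→φ3] = [1, 1]
fixed point reached at round 8
traceback from ice: (ice=1, sprk=1, wind=0, slip=1, fog=0, cld=0), score=88179840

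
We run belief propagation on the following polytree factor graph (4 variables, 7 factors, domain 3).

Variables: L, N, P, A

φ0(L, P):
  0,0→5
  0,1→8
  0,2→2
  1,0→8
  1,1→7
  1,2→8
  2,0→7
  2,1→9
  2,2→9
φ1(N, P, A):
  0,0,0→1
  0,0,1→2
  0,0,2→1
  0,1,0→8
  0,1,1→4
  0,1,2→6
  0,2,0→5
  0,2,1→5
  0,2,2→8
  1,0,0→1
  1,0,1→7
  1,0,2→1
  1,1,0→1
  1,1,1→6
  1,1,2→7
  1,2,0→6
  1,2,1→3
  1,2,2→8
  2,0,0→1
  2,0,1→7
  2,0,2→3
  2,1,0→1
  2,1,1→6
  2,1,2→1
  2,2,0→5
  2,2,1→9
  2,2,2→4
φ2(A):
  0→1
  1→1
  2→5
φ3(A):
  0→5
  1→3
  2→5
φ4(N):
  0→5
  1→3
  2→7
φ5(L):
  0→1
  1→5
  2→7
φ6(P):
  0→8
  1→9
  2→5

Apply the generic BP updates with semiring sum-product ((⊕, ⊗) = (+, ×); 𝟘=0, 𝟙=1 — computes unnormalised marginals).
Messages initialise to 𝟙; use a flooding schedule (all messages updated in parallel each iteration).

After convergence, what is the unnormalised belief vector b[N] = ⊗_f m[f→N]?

init: all messages = 𝟙 over 3 values
r1 m[φ0→L] = [15, 23, 25]
r1 m[φ0→P] = [20, 24, 19]
r1 m[φ1→N] = [40, 40, 37]
r1 m[φ1→P] = [24, 40, 53]
r1 m[φ1→A] = [29, 49, 39]
r1 m[φ2→A] = [1, 1, 5]
r1 m[φ3→A] = [5, 3, 5]
r1 m[φ4→N] = [5, 3, 7]
r1 m[φ5→L] = [1, 5, 7]
r1 m[φ6→P] = [8, 9, 5]
r1 m[L→φ0] = [1, 1, 1]
r1 m[L→φ5] = [1, 1, 1]
r1 m[N→φ1] = [1, 1, 1]
r1 m[N→φ4] = [1, 1, 1]
r1 m[P→φ0] = [1, 1, 1]
r1 m[P→φ1] = [1, 1, 1]
r1 m[P→φ6] = [1, 1, 1]
r1 m[A→φ1] = [1, 1, 1]
r1 m[A→φ2] = [1, 1, 1]
r1 m[A→φ3] = [1, 1, 1]
r2 m[φ0→L] = [15, 23, 25]
r2 m[φ0→P] = [20, 24, 19]
r2 m[φ1→N] = [40, 40, 37]
r2 m[φ1→P] = [24, 40, 53]
r2 m[φ1→A] = [29, 49, 39]
r2 m[φ2→A] = [1, 1, 5]
r2 m[φ3→A] = [5, 3, 5]
r2 m[φ4→N] = [5, 3, 7]
r2 m[φ5→L] = [1, 5, 7]
r2 m[φ6→P] = [8, 9, 5]
r2 m[L→φ0] = [1, 5, 7]
r2 m[L→φ5] = [15, 23, 25]
r2 m[N→φ1] = [5, 3, 7]
r2 m[N→φ4] = [40, 40, 37]
r2 m[P→φ0] = [192, 360, 265]
r2 m[P→φ1] = [160, 216, 95]
r2 m[P→φ6] = [480, 960, 1007]
r2 m[A→φ1] = [5, 3, 25]
r2 m[A→φ2] = [145, 147, 195]
r2 m[A→φ3] = [29, 49, 195]
r3 m[φ0→L] = [4370, 6176, 6969]
r3 m[φ0→P] = [94, 106, 105]
r3 m[φ1→N] = [72192, 73633, 40968]
r3 m[φ1→P] = [1040, 1940, 2981]
r3 m[φ1→A] = [20610, 39295, 25908]
r3 m[φ2→A] = [1, 1, 5]
r3 m[φ3→A] = [5, 3, 5]
r3 m[φ4→N] = [5, 3, 7]
r3 m[φ5→L] = [1, 5, 7]
r3 m[φ6→P] = [8, 9, 5]
r3 m[L→φ0] = [1, 5, 7]
r3 m[L→φ5] = [15, 23, 25]
r3 m[N→φ1] = [5, 3, 7]
r3 m[N→φ4] = [40, 40, 37]
r3 m[P→φ0] = [192, 360, 265]
r3 m[P→φ1] = [160, 216, 95]
r3 m[P→φ6] = [480, 960, 1007]
r3 m[A→φ1] = [5, 3, 25]
r3 m[A→φ2] = [145, 147, 195]
r3 m[A→φ3] = [29, 49, 195]
r4 m[φ0→L] = [4370, 6176, 6969]
r4 m[φ0→P] = [94, 106, 105]
r4 m[φ1→N] = [72192, 73633, 40968]
r4 m[φ1→P] = [1040, 1940, 2981]
r4 m[φ1→A] = [20610, 39295, 25908]
r4 m[φ2→A] = [1, 1, 5]
r4 m[φ3→A] = [5, 3, 5]
r4 m[φ4→N] = [5, 3, 7]
r4 m[φ5→L] = [1, 5, 7]
r4 m[φ6→P] = [8, 9, 5]
r4 m[L→φ0] = [1, 5, 7]
r4 m[L→φ5] = [4370, 6176, 6969]
r4 m[N→φ1] = [5, 3, 7]
r4 m[N→φ4] = [72192, 73633, 40968]
r4 m[P→φ0] = [8320, 17460, 14905]
r4 m[P→φ1] = [752, 954, 525]
r4 m[P→φ6] = [97760, 205640, 313005]
r4 m[A→φ1] = [5, 3, 25]
r4 m[A→φ2] = [103050, 117885, 129540]
r4 m[A→φ3] = [20610, 39295, 129540]
r5 m[φ0→L] = [211090, 308020, 349525]
r5 m[φ0→P] = [94, 106, 105]
r5 m[φ1→N] = [345780, 352719, 201544]
r5 m[φ1→P] = [1040, 1940, 2981]
r5 m[φ1→A] = [99930, 187405, 125440]
r5 m[φ2→A] = [1, 1, 5]
r5 m[φ3→A] = [5, 3, 5]
r5 m[φ4→N] = [5, 3, 7]
r5 m[φ5→L] = [1, 5, 7]
r5 m[φ6→P] = [8, 9, 5]
r5 m[L→φ0] = [1, 5, 7]
r5 m[L→φ5] = [4370, 6176, 6969]
r5 m[N→φ1] = [5, 3, 7]
r5 m[N→φ4] = [72192, 73633, 40968]
r5 m[P→φ0] = [8320, 17460, 14905]
r5 m[P→φ1] = [752, 954, 525]
r5 m[P→φ6] = [97760, 205640, 313005]
r5 m[A→φ1] = [5, 3, 25]
r5 m[A→φ2] = [103050, 117885, 129540]
r5 m[A→φ3] = [20610, 39295, 129540]
r6 m[φ0→L] = [211090, 308020, 349525]
r6 m[φ0→P] = [94, 106, 105]
r6 m[φ1→N] = [345780, 352719, 201544]
r6 m[φ1→P] = [1040, 1940, 2981]
r6 m[φ1→A] = [99930, 187405, 125440]
r6 m[φ2→A] = [1, 1, 5]
r6 m[φ3→A] = [5, 3, 5]
r6 m[φ4→N] = [5, 3, 7]
r6 m[φ5→L] = [1, 5, 7]
r6 m[φ6→P] = [8, 9, 5]
r6 m[L→φ0] = [1, 5, 7]
r6 m[L→φ5] = [211090, 308020, 349525]
r6 m[N→φ1] = [5, 3, 7]
r6 m[N→φ4] = [345780, 352719, 201544]
r6 m[P→φ0] = [8320, 17460, 14905]
r6 m[P→φ1] = [752, 954, 525]
r6 m[P→φ6] = [97760, 205640, 313005]
r6 m[A→φ1] = [5, 3, 25]
r6 m[A→φ2] = [499650, 562215, 627200]
r6 m[A→φ3] = [99930, 187405, 627200]
r7 m[φ0→L] = [211090, 308020, 349525]
r7 m[φ0→P] = [94, 106, 105]
r7 m[φ1→N] = [345780, 352719, 201544]
r7 m[φ1→P] = [1040, 1940, 2981]
r7 m[φ1→A] = [99930, 187405, 125440]
r7 m[φ2→A] = [1, 1, 5]
r7 m[φ3→A] = [5, 3, 5]
r7 m[φ4→N] = [5, 3, 7]
r7 m[φ5→L] = [1, 5, 7]
r7 m[φ6→P] = [8, 9, 5]
r7 m[L→φ0] = [1, 5, 7]
r7 m[L→φ5] = [211090, 308020, 349525]
r7 m[N→φ1] = [5, 3, 7]
r7 m[N→φ4] = [345780, 352719, 201544]
r7 m[P→φ0] = [8320, 17460, 14905]
r7 m[P→φ1] = [752, 954, 525]
r7 m[P→φ6] = [97760, 205640, 313005]
r7 m[A→φ1] = [5, 3, 25]
r7 m[A→φ2] = [499650, 562215, 627200]
r7 m[A→φ3] = [99930, 187405, 627200]
fixed point reached at round 7
b[N] = ⊗ incoming = [1728900, 1058157, 1410808]

b[N] = [1728900, 1058157, 1410808]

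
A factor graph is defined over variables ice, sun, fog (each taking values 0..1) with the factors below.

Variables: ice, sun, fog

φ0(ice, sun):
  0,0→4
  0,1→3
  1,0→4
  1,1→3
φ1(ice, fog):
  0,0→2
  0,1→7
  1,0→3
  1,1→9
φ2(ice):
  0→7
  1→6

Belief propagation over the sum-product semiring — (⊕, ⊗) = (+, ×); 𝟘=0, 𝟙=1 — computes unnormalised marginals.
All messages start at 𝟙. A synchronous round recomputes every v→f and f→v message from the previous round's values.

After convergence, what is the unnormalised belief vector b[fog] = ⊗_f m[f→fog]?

init: all messages = 𝟙 over 2 values
r1 m[φ0→ice] = [7, 7]
r1 m[φ0→sun] = [8, 6]
r1 m[φ1→ice] = [9, 12]
r1 m[φ1→fog] = [5, 16]
r1 m[φ2→ice] = [7, 6]
r1 m[ice→φ0] = [1, 1]
r1 m[ice→φ1] = [1, 1]
r1 m[ice→φ2] = [1, 1]
r1 m[sun→φ0] = [1, 1]
r1 m[fog→φ1] = [1, 1]
r2 m[φ0→ice] = [7, 7]
r2 m[φ0→sun] = [8, 6]
r2 m[φ1→ice] = [9, 12]
r2 m[φ1→fog] = [5, 16]
r2 m[φ2→ice] = [7, 6]
r2 m[ice→φ0] = [63, 72]
r2 m[ice→φ1] = [49, 42]
r2 m[ice→φ2] = [63, 84]
r2 m[sun→φ0] = [1, 1]
r2 m[fog→φ1] = [1, 1]
r3 m[φ0→ice] = [7, 7]
r3 m[φ0→sun] = [540, 405]
r3 m[φ1→ice] = [9, 12]
r3 m[φ1→fog] = [224, 721]
r3 m[φ2→ice] = [7, 6]
r3 m[ice→φ0] = [63, 72]
r3 m[ice→φ1] = [49, 42]
r3 m[ice→φ2] = [63, 84]
r3 m[sun→φ0] = [1, 1]
r3 m[fog→φ1] = [1, 1]
r4 m[φ0→ice] = [7, 7]
r4 m[φ0→sun] = [540, 405]
r4 m[φ1→ice] = [9, 12]
r4 m[φ1→fog] = [224, 721]
r4 m[φ2→ice] = [7, 6]
r4 m[ice→φ0] = [63, 72]
r4 m[ice→φ1] = [49, 42]
r4 m[ice→φ2] = [63, 84]
r4 m[sun→φ0] = [1, 1]
r4 m[fog→φ1] = [1, 1]
fixed point reached at round 4
b[fog] = ⊗ incoming = [224, 721]

b[fog] = [224, 721]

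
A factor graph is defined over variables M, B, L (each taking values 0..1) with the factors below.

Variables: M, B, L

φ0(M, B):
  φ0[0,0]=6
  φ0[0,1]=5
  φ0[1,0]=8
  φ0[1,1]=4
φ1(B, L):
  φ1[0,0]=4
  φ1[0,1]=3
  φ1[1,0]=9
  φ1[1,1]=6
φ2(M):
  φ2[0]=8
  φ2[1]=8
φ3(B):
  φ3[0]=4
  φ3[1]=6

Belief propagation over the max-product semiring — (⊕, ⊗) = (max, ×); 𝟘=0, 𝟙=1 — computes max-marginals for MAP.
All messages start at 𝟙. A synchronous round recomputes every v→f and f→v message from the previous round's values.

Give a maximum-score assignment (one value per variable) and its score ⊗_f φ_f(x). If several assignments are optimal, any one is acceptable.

assignment: (M=0, B=1, L=0); score = 2160

init: all messages = 𝟙 over 2 values
r1 m[φ0→M] = [6, 8]
r1 m[φ0→B] = [8, 5]
r1 m[φ1→B] = [4, 9]
r1 m[φ1→L] = [9, 6]
r1 m[φ2→M] = [8, 8]
r1 m[φ3→B] = [4, 6]
r1 m[M→φ0] = [1, 1]
r1 m[M→φ2] = [1, 1]
r1 m[B→φ0] = [1, 1]
r1 m[B→φ1] = [1, 1]
r1 m[B→φ3] = [1, 1]
r1 m[L→φ1] = [1, 1]
r2 m[φ0→M] = [6, 8]
r2 m[φ0→B] = [8, 5]
r2 m[φ1→B] = [4, 9]
r2 m[φ1→L] = [9, 6]
r2 m[φ2→M] = [8, 8]
r2 m[φ3→B] = [4, 6]
r2 m[M→φ0] = [8, 8]
r2 m[M→φ2] = [6, 8]
r2 m[B→φ0] = [16, 54]
r2 m[B→φ1] = [32, 30]
r2 m[B→φ3] = [32, 45]
r2 m[L→φ1] = [1, 1]
r3 m[φ0→M] = [270, 216]
r3 m[φ0→B] = [64, 40]
r3 m[φ1→B] = [4, 9]
r3 m[φ1→L] = [270, 180]
r3 m[φ2→M] = [8, 8]
r3 m[φ3→B] = [4, 6]
r3 m[M→φ0] = [8, 8]
r3 m[M→φ2] = [6, 8]
r3 m[B→φ0] = [16, 54]
r3 m[B→φ1] = [32, 30]
r3 m[B→φ3] = [32, 45]
r3 m[L→φ1] = [1, 1]
r4 m[φ0→M] = [270, 216]
r4 m[φ0→B] = [64, 40]
r4 m[φ1→B] = [4, 9]
r4 m[φ1→L] = [270, 180]
r4 m[φ2→M] = [8, 8]
r4 m[φ3→B] = [4, 6]
r4 m[M→φ0] = [8, 8]
r4 m[M→φ2] = [270, 216]
r4 m[B→φ0] = [16, 54]
r4 m[B→φ1] = [256, 240]
r4 m[B→φ3] = [256, 360]
r4 m[L→φ1] = [1, 1]
r5 m[φ0→M] = [270, 216]
r5 m[φ0→B] = [64, 40]
r5 m[φ1→B] = [4, 9]
r5 m[φ1→L] = [2160, 1440]
r5 m[φ2→M] = [8, 8]
r5 m[φ3→B] = [4, 6]
r5 m[M→φ0] = [8, 8]
r5 m[M→φ2] = [270, 216]
r5 m[B→φ0] = [16, 54]
r5 m[B→φ1] = [256, 240]
r5 m[B→φ3] = [256, 360]
r5 m[L→φ1] = [1, 1]
r6 m[φ0→M] = [270, 216]
r6 m[φ0→B] = [64, 40]
r6 m[φ1→B] = [4, 9]
r6 m[φ1→L] = [2160, 1440]
r6 m[φ2→M] = [8, 8]
r6 m[φ3→B] = [4, 6]
r6 m[M→φ0] = [8, 8]
r6 m[M→φ2] = [270, 216]
r6 m[B→φ0] = [16, 54]
r6 m[B→φ1] = [256, 240]
r6 m[B→φ3] = [256, 360]
r6 m[L→φ1] = [1, 1]
fixed point reached at round 6
traceback from M: (M=0, B=1, L=0), score=2160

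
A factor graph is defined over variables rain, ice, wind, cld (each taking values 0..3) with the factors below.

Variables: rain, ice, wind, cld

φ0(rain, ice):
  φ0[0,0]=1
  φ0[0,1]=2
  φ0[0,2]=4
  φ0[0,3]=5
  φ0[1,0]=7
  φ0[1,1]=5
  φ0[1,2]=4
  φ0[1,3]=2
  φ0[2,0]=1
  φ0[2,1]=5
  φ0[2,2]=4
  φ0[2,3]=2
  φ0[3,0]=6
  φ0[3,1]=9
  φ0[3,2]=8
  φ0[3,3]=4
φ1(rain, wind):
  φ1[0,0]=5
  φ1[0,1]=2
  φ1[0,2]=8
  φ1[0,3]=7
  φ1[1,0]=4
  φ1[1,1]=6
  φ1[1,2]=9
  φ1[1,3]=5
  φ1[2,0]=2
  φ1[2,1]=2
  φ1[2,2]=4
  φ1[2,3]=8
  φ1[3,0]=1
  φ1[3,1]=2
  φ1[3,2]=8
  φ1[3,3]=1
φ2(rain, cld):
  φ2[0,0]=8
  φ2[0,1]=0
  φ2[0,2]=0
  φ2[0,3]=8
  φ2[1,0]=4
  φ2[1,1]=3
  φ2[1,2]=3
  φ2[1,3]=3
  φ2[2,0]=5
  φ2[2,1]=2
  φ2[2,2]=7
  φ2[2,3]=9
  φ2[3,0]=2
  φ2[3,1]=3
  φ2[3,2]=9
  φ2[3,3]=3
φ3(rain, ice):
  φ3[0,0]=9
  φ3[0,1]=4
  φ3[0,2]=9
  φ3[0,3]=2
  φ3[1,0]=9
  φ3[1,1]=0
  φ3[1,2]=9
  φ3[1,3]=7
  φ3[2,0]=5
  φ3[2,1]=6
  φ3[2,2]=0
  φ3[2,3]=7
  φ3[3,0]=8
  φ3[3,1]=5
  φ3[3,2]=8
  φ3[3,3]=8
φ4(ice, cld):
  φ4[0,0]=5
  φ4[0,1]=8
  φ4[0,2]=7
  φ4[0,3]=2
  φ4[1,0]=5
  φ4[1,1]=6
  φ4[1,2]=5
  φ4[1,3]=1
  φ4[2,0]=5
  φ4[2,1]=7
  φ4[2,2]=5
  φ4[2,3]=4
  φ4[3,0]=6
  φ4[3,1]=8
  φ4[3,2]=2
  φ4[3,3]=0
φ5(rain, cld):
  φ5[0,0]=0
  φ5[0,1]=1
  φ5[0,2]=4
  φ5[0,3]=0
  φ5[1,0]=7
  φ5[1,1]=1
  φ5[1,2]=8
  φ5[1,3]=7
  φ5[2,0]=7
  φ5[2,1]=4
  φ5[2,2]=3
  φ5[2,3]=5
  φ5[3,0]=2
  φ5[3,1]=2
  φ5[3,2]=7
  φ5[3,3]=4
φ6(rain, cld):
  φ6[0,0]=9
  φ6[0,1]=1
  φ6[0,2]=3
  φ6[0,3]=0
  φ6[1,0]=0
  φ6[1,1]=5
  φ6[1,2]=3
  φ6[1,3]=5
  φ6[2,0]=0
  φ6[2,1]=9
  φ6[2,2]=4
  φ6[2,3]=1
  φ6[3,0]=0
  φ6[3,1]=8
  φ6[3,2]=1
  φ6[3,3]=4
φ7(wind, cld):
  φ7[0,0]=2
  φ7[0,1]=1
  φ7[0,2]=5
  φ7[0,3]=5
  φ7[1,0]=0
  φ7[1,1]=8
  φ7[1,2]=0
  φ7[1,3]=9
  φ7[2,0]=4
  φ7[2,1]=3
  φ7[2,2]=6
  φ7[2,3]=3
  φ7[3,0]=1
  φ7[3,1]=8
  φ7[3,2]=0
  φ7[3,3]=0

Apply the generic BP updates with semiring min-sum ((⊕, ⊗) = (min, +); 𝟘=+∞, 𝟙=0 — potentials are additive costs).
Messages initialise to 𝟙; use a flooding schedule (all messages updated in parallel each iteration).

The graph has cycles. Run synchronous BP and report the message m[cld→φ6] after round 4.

init: all messages = 𝟙 over 4 values
r1 m[φ0→rain] = [1, 2, 1, 4]
r1 m[φ0→ice] = [1, 2, 4, 2]
r1 m[φ1→rain] = [2, 4, 2, 1]
r1 m[φ1→wind] = [1, 2, 4, 1]
r1 m[φ2→rain] = [0, 3, 2, 2]
r1 m[φ2→cld] = [2, 0, 0, 3]
r1 m[φ3→rain] = [2, 0, 0, 5]
r1 m[φ3→ice] = [5, 0, 0, 2]
r1 m[φ4→ice] = [2, 1, 4, 0]
r1 m[φ4→cld] = [5, 6, 2, 0]
r1 m[φ5→rain] = [0, 1, 3, 2]
r1 m[φ5→cld] = [0, 1, 3, 0]
r1 m[φ6→rain] = [0, 0, 0, 0]
r1 m[φ6→cld] = [0, 1, 1, 0]
r1 m[φ7→wind] = [1, 0, 3, 0]
r1 m[φ7→cld] = [0, 1, 0, 0]
r1 m[rain→φ0] = [0, 0, 0, 0]
r1 m[rain→φ1] = [0, 0, 0, 0]
r1 m[rain→φ2] = [0, 0, 0, 0]
r1 m[rain→φ3] = [0, 0, 0, 0]
r1 m[rain→φ5] = [0, 0, 0, 0]
r1 m[rain→φ6] = [0, 0, 0, 0]
r1 m[ice→φ0] = [0, 0, 0, 0]
r1 m[ice→φ3] = [0, 0, 0, 0]
r1 m[ice→φ4] = [0, 0, 0, 0]
r1 m[wind→φ1] = [0, 0, 0, 0]
r1 m[wind→φ7] = [0, 0, 0, 0]
r1 m[cld→φ2] = [0, 0, 0, 0]
r1 m[cld→φ4] = [0, 0, 0, 0]
r1 m[cld→φ5] = [0, 0, 0, 0]
r1 m[cld→φ6] = [0, 0, 0, 0]
r1 m[cld→φ7] = [0, 0, 0, 0]
r2 m[φ0→rain] = [1, 2, 1, 4]
r2 m[φ0→ice] = [1, 2, 4, 2]
r2 m[φ1→rain] = [2, 4, 2, 1]
r2 m[φ1→wind] = [1, 2, 4, 1]
r2 m[φ2→rain] = [0, 3, 2, 2]
r2 m[φ2→cld] = [2, 0, 0, 3]
r2 m[φ3→rain] = [2, 0, 0, 5]
r2 m[φ3→ice] = [5, 0, 0, 2]
r2 m[φ4→ice] = [2, 1, 4, 0]
r2 m[φ4→cld] = [5, 6, 2, 0]
r2 m[φ5→rain] = [0, 1, 3, 2]
r2 m[φ5→cld] = [0, 1, 3, 0]
r2 m[φ6→rain] = [0, 0, 0, 0]
r2 m[φ6→cld] = [0, 1, 1, 0]
r2 m[φ7→wind] = [1, 0, 3, 0]
r2 m[φ7→cld] = [0, 1, 0, 0]
r2 m[rain→φ0] = [4, 8, 7, 10]
r2 m[rain→φ1] = [3, 6, 6, 13]
r2 m[rain→φ2] = [5, 7, 6, 12]
r2 m[rain→φ3] = [3, 10, 8, 9]
r2 m[rain→φ5] = [5, 9, 5, 12]
r2 m[rain→φ6] = [5, 10, 8, 14]
r2 m[ice→φ0] = [7, 1, 4, 2]
r2 m[ice→φ3] = [3, 3, 8, 2]
r2 m[ice→φ4] = [6, 2, 4, 4]
r2 m[wind→φ1] = [1, 0, 3, 0]
r2 m[wind→φ7] = [1, 2, 4, 1]
r2 m[cld→φ2] = [5, 9, 6, 0]
r2 m[cld→φ4] = [2, 3, 4, 3]
r2 m[cld→φ5] = [7, 8, 3, 3]
r2 m[cld→φ6] = [7, 8, 5, 3]
r2 m[cld→φ7] = [7, 8, 6, 3]
r3 m[φ0→rain] = [3, 4, 4, 6]
r3 m[φ0→ice] = [5, 6, 8, 9]
r3 m[φ1→rain] = [2, 5, 2, 1]
r3 m[φ1→wind] = [8, 5, 10, 10]
r3 m[φ2→rain] = [6, 3, 9, 3]
r3 m[φ2→cld] = [11, 5, 5, 10]
r3 m[φ3→rain] = [4, 3, 8, 8]
r3 m[φ3→ice] = [12, 7, 8, 5]
r3 m[φ4→ice] = [5, 4, 7, 3]
r3 m[φ4→cld] = [7, 8, 6, 3]
r3 m[φ5→rain] = [3, 9, 6, 7]
r3 m[φ5→cld] = [5, 6, 8, 5]
r3 m[φ6→rain] = [3, 7, 4, 6]
r3 m[φ6→cld] = [8, 6, 8, 5]
r3 m[φ7→wind] = [8, 6, 6, 3]
r3 m[φ7→cld] = [2, 2, 1, 1]
r3 m[rain→φ0] = [4, 8, 7, 10]
r3 m[rain→φ1] = [3, 6, 6, 13]
r3 m[rain→φ2] = [5, 7, 6, 12]
r3 m[rain→φ3] = [3, 10, 8, 9]
r3 m[rain→φ5] = [5, 9, 5, 12]
r3 m[rain→φ6] = [5, 10, 8, 14]
r3 m[ice→φ0] = [7, 1, 4, 2]
r3 m[ice→φ3] = [3, 3, 8, 2]
r3 m[ice→φ4] = [6, 2, 4, 4]
r3 m[wind→φ1] = [1, 0, 3, 0]
r3 m[wind→φ7] = [1, 2, 4, 1]
r3 m[cld→φ2] = [5, 9, 6, 0]
r3 m[cld→φ4] = [2, 3, 4, 3]
r3 m[cld→φ5] = [7, 8, 3, 3]
r3 m[cld→φ6] = [7, 8, 5, 3]
r3 m[cld→φ7] = [7, 8, 6, 3]
r4 m[φ0→rain] = [3, 4, 4, 6]
r4 m[φ0→ice] = [5, 6, 8, 9]
r4 m[φ1→rain] = [2, 5, 2, 1]
r4 m[φ1→wind] = [8, 5, 10, 10]
r4 m[φ2→rain] = [6, 3, 9, 3]
r4 m[φ2→cld] = [11, 5, 5, 10]
r4 m[φ3→rain] = [4, 3, 8, 8]
r4 m[φ3→ice] = [12, 7, 8, 5]
r4 m[φ4→ice] = [5, 4, 7, 3]
r4 m[φ4→cld] = [7, 8, 6, 3]
r4 m[φ5→rain] = [3, 9, 6, 7]
r4 m[φ5→cld] = [5, 6, 8, 5]
r4 m[φ6→rain] = [3, 7, 4, 6]
r4 m[φ6→cld] = [8, 6, 8, 5]
r4 m[φ7→wind] = [8, 6, 6, 3]
r4 m[φ7→cld] = [2, 2, 1, 1]
r4 m[rain→φ0] = [18, 27, 29, 25]
r4 m[rain→φ1] = [19, 26, 31, 30]
r4 m[rain→φ2] = [15, 28, 24, 28]
r4 m[rain→φ3] = [17, 28, 25, 23]
r4 m[rain→φ5] = [18, 22, 27, 24]
r4 m[rain→φ6] = [18, 24, 29, 25]
r4 m[ice→φ0] = [17, 11, 15, 8]
r4 m[ice→φ3] = [10, 10, 15, 12]
r4 m[ice→φ4] = [17, 13, 16, 14]
r4 m[wind→φ1] = [8, 6, 6, 3]
r4 m[wind→φ7] = [8, 5, 10, 10]
r4 m[cld→φ2] = [22, 22, 23, 14]
r4 m[cld→φ4] = [26, 19, 22, 21]
r4 m[cld→φ5] = [28, 21, 20, 19]
r4 m[cld→φ6] = [25, 21, 20, 19]
r4 m[cld→φ7] = [31, 25, 27, 23]

message @ round 4 = [25, 21, 20, 19]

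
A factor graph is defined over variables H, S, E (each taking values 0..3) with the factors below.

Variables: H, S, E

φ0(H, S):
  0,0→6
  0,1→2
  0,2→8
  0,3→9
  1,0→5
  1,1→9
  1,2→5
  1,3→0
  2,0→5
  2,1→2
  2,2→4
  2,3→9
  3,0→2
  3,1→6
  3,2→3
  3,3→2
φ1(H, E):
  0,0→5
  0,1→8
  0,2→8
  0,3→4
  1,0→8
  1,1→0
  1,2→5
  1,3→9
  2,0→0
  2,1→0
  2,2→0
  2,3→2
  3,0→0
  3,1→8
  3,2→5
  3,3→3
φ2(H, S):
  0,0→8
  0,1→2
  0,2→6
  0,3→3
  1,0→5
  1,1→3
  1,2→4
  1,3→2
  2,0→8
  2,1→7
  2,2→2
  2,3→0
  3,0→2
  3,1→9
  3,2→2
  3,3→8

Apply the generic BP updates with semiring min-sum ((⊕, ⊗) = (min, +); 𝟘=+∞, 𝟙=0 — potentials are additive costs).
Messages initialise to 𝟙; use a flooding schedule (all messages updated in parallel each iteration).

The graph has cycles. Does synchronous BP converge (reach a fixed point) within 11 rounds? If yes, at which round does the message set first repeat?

init: all messages = 𝟙 over 4 values
r1 m[φ0→H] = [2, 0, 2, 2]
r1 m[φ0→S] = [2, 2, 3, 0]
r1 m[φ1→H] = [4, 0, 0, 0]
r1 m[φ1→E] = [0, 0, 0, 2]
r1 m[φ2→H] = [2, 2, 0, 2]
r1 m[φ2→S] = [2, 2, 2, 0]
r1 m[H→φ0] = [0, 0, 0, 0]
r1 m[H→φ1] = [0, 0, 0, 0]
r1 m[H→φ2] = [0, 0, 0, 0]
r1 m[S→φ0] = [0, 0, 0, 0]
r1 m[S→φ2] = [0, 0, 0, 0]
r1 m[E→φ1] = [0, 0, 0, 0]
r2 m[φ0→H] = [2, 0, 2, 2]
r2 m[φ0→S] = [2, 2, 3, 0]
r2 m[φ1→H] = [4, 0, 0, 0]
r2 m[φ1→E] = [0, 0, 0, 2]
r2 m[φ2→H] = [2, 2, 0, 2]
r2 m[φ2→S] = [2, 2, 2, 0]
r2 m[H→φ0] = [6, 2, 0, 2]
r2 m[H→φ1] = [4, 2, 2, 4]
r2 m[H→φ2] = [6, 0, 2, 2]
r2 m[S→φ0] = [2, 2, 2, 0]
r2 m[S→φ2] = [2, 2, 3, 0]
r2 m[E→φ1] = [0, 0, 0, 0]
r3 m[φ0→H] = [4, 0, 4, 2]
r3 m[φ0→S] = [4, 2, 4, 2]
r3 m[φ1→H] = [4, 0, 0, 0]
r3 m[φ1→E] = [2, 2, 2, 4]
r3 m[φ2→H] = [3, 2, 0, 4]
r3 m[φ2→S] = [4, 3, 4, 2]
r3 m[H→φ0] = [6, 2, 0, 2]
r3 m[H→φ1] = [4, 2, 2, 4]
r3 m[H→φ2] = [6, 0, 2, 2]
r3 m[S→φ0] = [2, 2, 2, 0]
r3 m[S→φ2] = [2, 2, 3, 0]
r3 m[E→φ1] = [0, 0, 0, 0]
r4 m[φ0→H] = [4, 0, 4, 2]
r4 m[φ0→S] = [4, 2, 4, 2]
r4 m[φ1→H] = [4, 0, 0, 0]
r4 m[φ1→E] = [2, 2, 2, 4]
r4 m[φ2→H] = [3, 2, 0, 4]
r4 m[φ2→S] = [4, 3, 4, 2]
r4 m[H→φ0] = [7, 2, 0, 4]
r4 m[H→φ1] = [7, 2, 4, 6]
r4 m[H→φ2] = [8, 0, 4, 2]
r4 m[S→φ0] = [4, 3, 4, 2]
r4 m[S→φ2] = [4, 2, 4, 2]
r4 m[E→φ1] = [0, 0, 0, 0]
r5 m[φ0→H] = [5, 2, 5, 4]
r5 m[φ0→S] = [5, 2, 4, 2]
r5 m[φ1→H] = [4, 0, 0, 0]
r5 m[φ1→E] = [4, 2, 4, 6]
r5 m[φ2→H] = [4, 4, 2, 6]
r5 m[φ2→S] = [4, 3, 4, 2]
r5 m[H→φ0] = [7, 2, 0, 4]
r5 m[H→φ1] = [7, 2, 4, 6]
r5 m[H→φ2] = [8, 0, 4, 2]
r5 m[S→φ0] = [4, 3, 4, 2]
r5 m[S→φ2] = [4, 2, 4, 2]
r5 m[E→φ1] = [0, 0, 0, 0]
r6 m[φ0→H] = [5, 2, 5, 4]
r6 m[φ0→S] = [5, 2, 4, 2]
r6 m[φ1→H] = [4, 0, 0, 0]
r6 m[φ1→E] = [4, 2, 4, 6]
r6 m[φ2→H] = [4, 4, 2, 6]
r6 m[φ2→S] = [4, 3, 4, 2]
r6 m[H→φ0] = [8, 4, 2, 6]
r6 m[H→φ1] = [9, 6, 7, 10]
r6 m[H→φ2] = [9, 2, 5, 4]
r6 m[S→φ0] = [4, 3, 4, 2]
r6 m[S→φ2] = [5, 2, 4, 2]
r6 m[E→φ1] = [0, 0, 0, 0]
r7 m[φ0→H] = [5, 2, 5, 4]
r7 m[φ0→S] = [7, 4, 6, 4]
r7 m[φ1→H] = [4, 0, 0, 0]
r7 m[φ1→E] = [7, 6, 7, 9]
r7 m[φ2→H] = [4, 4, 2, 6]
r7 m[φ2→S] = [6, 5, 6, 4]
r7 m[H→φ0] = [8, 4, 2, 6]
r7 m[H→φ1] = [9, 6, 7, 10]
r7 m[H→φ2] = [9, 2, 5, 4]
r7 m[S→φ0] = [4, 3, 4, 2]
r7 m[S→φ2] = [5, 2, 4, 2]
r7 m[E→φ1] = [0, 0, 0, 0]
r8 m[φ0→H] = [5, 2, 5, 4]
r8 m[φ0→S] = [7, 4, 6, 4]
r8 m[φ1→H] = [4, 0, 0, 0]
r8 m[φ1→E] = [7, 6, 7, 9]
r8 m[φ2→H] = [4, 4, 2, 6]
r8 m[φ2→S] = [6, 5, 6, 4]
r8 m[H→φ0] = [8, 4, 2, 6]
r8 m[H→φ1] = [9, 6, 7, 10]
r8 m[H→φ2] = [9, 2, 5, 4]
r8 m[S→φ0] = [6, 5, 6, 4]
r8 m[S→φ2] = [7, 4, 6, 4]
r8 m[E→φ1] = [0, 0, 0, 0]
r9 m[φ0→H] = [7, 4, 7, 6]
r9 m[φ0→S] = [7, 4, 6, 4]
r9 m[φ1→H] = [4, 0, 0, 0]
r9 m[φ1→E] = [7, 6, 7, 9]
r9 m[φ2→H] = [6, 6, 4, 8]
r9 m[φ2→S] = [6, 5, 6, 4]
r9 m[H→φ0] = [8, 4, 2, 6]
r9 m[H→φ1] = [9, 6, 7, 10]
r9 m[H→φ2] = [9, 2, 5, 4]
r9 m[S→φ0] = [6, 5, 6, 4]
r9 m[S→φ2] = [7, 4, 6, 4]
r9 m[E→φ1] = [0, 0, 0, 0]
r10 m[φ0→H] = [7, 4, 7, 6]
r10 m[φ0→S] = [7, 4, 6, 4]
r10 m[φ1→H] = [4, 0, 0, 0]
r10 m[φ1→E] = [7, 6, 7, 9]
r10 m[φ2→H] = [6, 6, 4, 8]
r10 m[φ2→S] = [6, 5, 6, 4]
r10 m[H→φ0] = [10, 6, 4, 8]
r10 m[H→φ1] = [13, 10, 11, 14]
r10 m[H→φ2] = [11, 4, 7, 6]
r10 m[S→φ0] = [6, 5, 6, 4]
r10 m[S→φ2] = [7, 4, 6, 4]
r10 m[E→φ1] = [0, 0, 0, 0]
r11 m[φ0→H] = [7, 4, 7, 6]
r11 m[φ0→S] = [9, 6, 8, 6]
r11 m[φ1→H] = [4, 0, 0, 0]
r11 m[φ1→E] = [11, 10, 11, 13]
r11 m[φ2→H] = [6, 6, 4, 8]
r11 m[φ2→S] = [8, 7, 8, 6]
r11 m[H→φ0] = [10, 6, 4, 8]
r11 m[H→φ1] = [13, 10, 11, 14]
r11 m[H→φ2] = [11, 4, 7, 6]
r11 m[S→φ0] = [6, 5, 6, 4]
r11 m[S→φ2] = [7, 4, 6, 4]
r11 m[E→φ1] = [0, 0, 0, 0]
no fixed point within 11 rounds

NOT CONVERGED within 11 rounds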